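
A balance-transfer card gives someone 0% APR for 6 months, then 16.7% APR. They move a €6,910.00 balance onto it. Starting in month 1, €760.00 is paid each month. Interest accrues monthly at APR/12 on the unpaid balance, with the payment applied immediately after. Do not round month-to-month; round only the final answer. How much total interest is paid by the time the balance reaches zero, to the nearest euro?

Promo months 1–6 at r₀ = 0%/12 = 0; months 7+ at r₁ = 16.7%/12 = 0.0139167.
After month 6 (no interest yet): B = €6,910.00 − 6·€760.00 = €2,350.00.
Then at r₁ with €760.00/mo: n₂ = −ln(1 − r₁·B/P)/ln(1+r₁) ≈ 3.18 → 4 more payments.
Total paid = 9·€760.00 + €139.52 = €6,979.52; interest = €6,979.52 − €6,910.00 = €69.52.

€70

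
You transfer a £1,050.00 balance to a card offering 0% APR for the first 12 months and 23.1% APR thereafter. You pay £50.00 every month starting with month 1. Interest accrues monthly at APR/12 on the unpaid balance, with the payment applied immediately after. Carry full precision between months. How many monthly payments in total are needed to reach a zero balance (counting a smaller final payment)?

22 months

Promo months 1–12 at r₀ = 0%/12 = 0; months 13+ at r₁ = 23.1%/12 = 0.01925.
After month 12 (no interest yet): B = £1,050.00 − 12·£50.00 = £450.00.
Then at r₁ with £50.00/mo: n₂ = −ln(1 − r₁·B/P)/ln(1+r₁) ≈ 9.98 → 10 more payments.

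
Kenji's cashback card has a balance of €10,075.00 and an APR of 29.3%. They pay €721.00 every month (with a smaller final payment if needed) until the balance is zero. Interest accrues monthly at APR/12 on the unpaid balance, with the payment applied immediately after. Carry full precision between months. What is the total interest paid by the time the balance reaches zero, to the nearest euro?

Monthly rate r = 29.3%/12 = 2.44167% = 0.0244167.
Payoff takes n = ⌈−ln(1 − rB₀/P)/ln(1+r)⌉ = ⌈17.299⌉ = 18 payments; the last is €217.71.
Total paid = 17·€721.00 + €217.71 = €12,474.71.
Total interest = total paid − principal = €12,474.71 − €10,075.00 = €2,399.71.

€2,400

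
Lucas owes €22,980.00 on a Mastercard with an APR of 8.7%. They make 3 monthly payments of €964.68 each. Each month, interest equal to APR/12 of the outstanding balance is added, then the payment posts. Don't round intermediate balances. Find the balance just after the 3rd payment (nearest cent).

Monthly rate r = 8.7%/12 = 0.725% = 0.00725.
Each month: B ← B·(1+r) − €964.68.
Month 1: interest €166.60; balance after payment €22,181.92.
Month 2: interest €160.82; balance after payment €21,378.06.
Month 3: interest €154.99; balance after payment €20,568.37.

€20,568.37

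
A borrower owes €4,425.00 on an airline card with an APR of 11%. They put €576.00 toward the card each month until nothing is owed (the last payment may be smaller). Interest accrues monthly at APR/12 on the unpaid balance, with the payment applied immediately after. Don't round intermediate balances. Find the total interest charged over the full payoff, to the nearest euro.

€185

Monthly rate r = 11%/12 = 0.916667% = 0.00916667.
Payoff takes n = ⌈−ln(1 − rB₀/P)/ln(1+r)⌉ = ⌈8.003⌉ = 9 payments; the last is €1.54.
Total paid = 8·€576.00 + €1.54 = €4,609.54.
Total interest = total paid − principal = €4,609.54 − €4,425.00 = €184.54.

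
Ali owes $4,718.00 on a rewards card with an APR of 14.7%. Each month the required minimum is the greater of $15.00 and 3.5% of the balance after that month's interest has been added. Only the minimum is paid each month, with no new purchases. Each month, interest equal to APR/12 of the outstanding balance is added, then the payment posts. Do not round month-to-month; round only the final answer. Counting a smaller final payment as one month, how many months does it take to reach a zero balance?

Monthly rate r = 14.7%/12 = 1.225% = 0.01225.
While 3.5% of the post-interest balance exceeds $15.00, each month B ← (B·(1+r))·(1 − 0.035), i.e. B shrinks by the factor (1+r)·0.965 = 0.97682.
This holds for months 1–103. Entering month 104 the balance is $421.42; 3.5% of the post-interest balance is now below $15.00, so the flat $15.00 minimum applies from here.
From month 104 a fixed $15.00 at rate r clears $421.42 in 35 more payments. Total: 103 + 35 = 138 months.

138 months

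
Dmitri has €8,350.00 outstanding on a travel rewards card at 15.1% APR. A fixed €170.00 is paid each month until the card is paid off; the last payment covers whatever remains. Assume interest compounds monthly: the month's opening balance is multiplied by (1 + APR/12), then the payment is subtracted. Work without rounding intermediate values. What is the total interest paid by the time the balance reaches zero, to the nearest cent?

€4,735.00

Monthly rate r = 15.1%/12 = 1.25833% = 0.0125833.
Payoff takes n = ⌈−ln(1 − rB₀/P)/ln(1+r)⌉ = ⌈76.970⌉ = 77 payments; the last is €165.00.
Total paid = 76·€170.00 + €165.00 = €13,085.00.
Total interest = total paid − principal = €13,085.00 − €8,350.00 = €4,735.00.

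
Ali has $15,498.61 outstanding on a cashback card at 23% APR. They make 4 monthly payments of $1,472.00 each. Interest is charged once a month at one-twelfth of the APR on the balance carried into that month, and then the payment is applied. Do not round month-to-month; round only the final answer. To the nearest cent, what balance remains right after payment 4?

$10,661.98

Monthly rate r = 23%/12 = 1.91667% = 0.0191667.
Each month: B ← B·(1+r) − $1,472.00.
Month 1: interest $297.06; balance after payment $14,323.67.
Month 2: interest $274.54; balance after payment $13,126.20.
Month 3: interest $251.59; balance after payment $11,905.79.
Month 4: interest $228.19; balance after payment $10,661.98.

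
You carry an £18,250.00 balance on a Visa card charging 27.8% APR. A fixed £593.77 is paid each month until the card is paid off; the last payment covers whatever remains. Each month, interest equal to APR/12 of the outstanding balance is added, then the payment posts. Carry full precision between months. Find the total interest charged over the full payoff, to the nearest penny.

£14,028.41

Monthly rate r = 27.8%/12 = 2.31667% = 0.0231667.
Payoff takes n = ⌈−ln(1 − rB₀/P)/ln(1+r)⌉ = ⌈54.359⌉ = 55 payments; the last is £214.83.
Total paid = 54·£593.77 + £214.83 = £32,278.41.
Total interest = total paid − principal = £32,278.41 − £18,250.00 = £14,028.41.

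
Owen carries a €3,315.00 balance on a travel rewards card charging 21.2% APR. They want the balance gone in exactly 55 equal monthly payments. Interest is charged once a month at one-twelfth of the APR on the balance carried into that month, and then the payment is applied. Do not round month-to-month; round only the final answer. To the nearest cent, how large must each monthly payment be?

Monthly rate r = 21.2%/12 = 1.76667% = 0.0176667.
Level-payment amortization: P = B₀·r / (1 − (1+r)^(−n)) = 3315.00·0.0176667 / (1 − 1.01767^(−55)).
Denominator 1 − (1+r)^(−55) = 0.618324069.
P = 58.565 / 0.618324069 ≈ 94.72.

€94.72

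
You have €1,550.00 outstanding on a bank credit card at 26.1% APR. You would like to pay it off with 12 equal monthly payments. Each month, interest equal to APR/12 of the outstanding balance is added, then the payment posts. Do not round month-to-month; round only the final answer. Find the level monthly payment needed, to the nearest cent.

Monthly rate r = 26.1%/12 = 2.175% = 0.02175.
Level-payment amortization: P = B₀·r / (1 − (1+r)^(−n)) = 1550.00·0.02175 / (1 − 1.02175^(−12)).
Denominator 1 − (1+r)^(−12) = 0.22756091.
P = 33.7125 / 0.22756091 ≈ 148.15.

€148.15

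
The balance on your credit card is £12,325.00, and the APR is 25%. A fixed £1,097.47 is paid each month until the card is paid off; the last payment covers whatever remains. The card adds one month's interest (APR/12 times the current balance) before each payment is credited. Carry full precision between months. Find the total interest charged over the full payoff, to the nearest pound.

Monthly rate r = 25%/12 = 2.08333% = 0.0208333.
Payoff takes n = ⌈−ln(1 − rB₀/P)/ln(1+r)⌉ = ⌈12.926⌉ = 13 payments; the last is £1,017.24.
Total paid = 12·£1,097.47 + £1,017.24 = £14,186.88.
Total interest = total paid − principal = £14,186.88 − £12,325.00 = £1,861.88.

£1,862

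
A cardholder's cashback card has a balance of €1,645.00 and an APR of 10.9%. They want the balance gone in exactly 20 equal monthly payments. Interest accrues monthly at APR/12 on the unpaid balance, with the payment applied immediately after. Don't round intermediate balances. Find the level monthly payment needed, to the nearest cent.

€90.32

Monthly rate r = 10.9%/12 = 0.908333% = 0.00908333.
Level-payment amortization: P = B₀·r / (1 − (1+r)^(−n)) = 1645.00·0.00908333 / (1 − 1.00908^(−20)).
Denominator 1 − (1+r)^(−20) = 0.165436595.
P = 14.9421 / 0.165436595 ≈ 90.32.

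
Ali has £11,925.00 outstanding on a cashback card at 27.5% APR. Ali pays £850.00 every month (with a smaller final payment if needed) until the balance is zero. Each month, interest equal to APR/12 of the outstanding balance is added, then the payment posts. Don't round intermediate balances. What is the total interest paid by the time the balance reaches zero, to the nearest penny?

£2,627.12

Monthly rate r = 27.5%/12 = 2.29167% = 0.0229167.
Payoff takes n = ⌈−ln(1 − rB₀/P)/ln(1+r)⌉ = ⌈17.119⌉ = 18 payments; the last is £102.12.
Total paid = 17·£850.00 + £102.12 = £14,552.12.
Total interest = total paid − principal = £14,552.12 − £11,925.00 = £2,627.12.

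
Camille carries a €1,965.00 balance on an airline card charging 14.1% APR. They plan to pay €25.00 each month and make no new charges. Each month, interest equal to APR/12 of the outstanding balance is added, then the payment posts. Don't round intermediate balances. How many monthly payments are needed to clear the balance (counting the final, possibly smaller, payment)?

Monthly rate r = 14.1%/12 = 1.175% = 0.01175.
Recurrence: B ← B·(1+r) − €25.00.
Month 1: interest €23.09; balance after payment €1,963.09.
Month 2: interest €23.07; balance after payment €1,961.16.
Closed form: n = −ln(1 − rB₀/P)/ln(1+r) = −ln(0.07645)/ln(1.01175) ≈ 220.102, so the balance reaches zero during payment 221.

221 payments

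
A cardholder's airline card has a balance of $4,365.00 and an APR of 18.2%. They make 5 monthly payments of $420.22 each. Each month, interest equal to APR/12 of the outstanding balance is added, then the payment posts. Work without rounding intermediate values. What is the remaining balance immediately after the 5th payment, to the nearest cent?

$2,540.40

Monthly rate r = 18.2%/12 = 1.51667% = 0.0151667.
Each month: B ← B·(1+r) − $420.22.
Month 1: interest $66.20; balance after payment $4,010.98.
Month 2: interest $60.83; balance after payment $3,651.60.
Month 3: interest $55.38; balance after payment $3,286.76.
Month 4: interest $49.85; balance after payment $2,916.39.
Month 5: interest $44.23; balance after payment $2,540.40.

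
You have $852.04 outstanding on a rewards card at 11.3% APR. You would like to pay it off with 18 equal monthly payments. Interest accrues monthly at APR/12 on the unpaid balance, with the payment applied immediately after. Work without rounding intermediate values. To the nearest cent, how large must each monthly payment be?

Monthly rate r = 11.3%/12 = 0.941667% = 0.00941667.
Level-payment amortization: P = B₀·r / (1 − (1+r)^(−n)) = 852.04·0.00941667 / (1 − 1.00942^(−18)).
Denominator 1 − (1+r)^(−18) = 0.155243545.
P = 8.02338 / 0.155243545 ≈ 51.68.

$51.68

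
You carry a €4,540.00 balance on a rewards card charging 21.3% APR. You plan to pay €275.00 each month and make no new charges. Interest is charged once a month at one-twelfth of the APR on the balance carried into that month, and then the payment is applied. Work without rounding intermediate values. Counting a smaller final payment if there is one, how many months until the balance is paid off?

20 months

Monthly rate r = 21.3%/12 = 1.775% = 0.01775.
Recurrence: B ← B·(1+r) − €275.00.
Month 1: interest €80.59; balance after payment €4,345.59.
Month 2: interest €77.13; balance after payment €4,147.72.
Closed form: n = −ln(1 − rB₀/P)/ln(1+r) = −ln(0.70696)/ln(1.01775) ≈ 19.710, so the balance reaches zero during payment 20.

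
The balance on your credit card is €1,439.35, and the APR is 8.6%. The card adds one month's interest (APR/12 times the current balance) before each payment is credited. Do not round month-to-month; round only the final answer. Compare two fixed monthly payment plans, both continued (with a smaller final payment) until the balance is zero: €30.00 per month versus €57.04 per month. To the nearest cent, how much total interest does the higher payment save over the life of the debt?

Monthly rate r = 8.6%/12 = 0.716667% = 0.00716667.
At €30.00/mo: n = ⌈−ln(1 − rB₀/P)/ln(1+r)⌉ = 60 payments (last €0.14); total interest = total paid − €1,439.35 = €330.79.
At €57.04/mo: 28 payments (last €53.30); total interest €154.03.
Interest saved = €330.79 − €154.03 = €176.76.

€176.76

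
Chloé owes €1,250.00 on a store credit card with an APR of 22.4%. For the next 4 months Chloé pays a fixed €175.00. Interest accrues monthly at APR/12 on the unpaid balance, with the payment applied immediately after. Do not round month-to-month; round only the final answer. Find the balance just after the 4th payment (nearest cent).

€626.13

Monthly rate r = 22.4%/12 = 1.86667% = 0.0186667.
Each month: B ← B·(1+r) − €175.00.
Month 1: interest €23.33; balance after payment €1,098.33.
Month 2: interest €20.50; balance after payment €943.84.
Month 3: interest €17.62; balance after payment €786.45.
Month 4: interest €14.68; balance after payment €626.13.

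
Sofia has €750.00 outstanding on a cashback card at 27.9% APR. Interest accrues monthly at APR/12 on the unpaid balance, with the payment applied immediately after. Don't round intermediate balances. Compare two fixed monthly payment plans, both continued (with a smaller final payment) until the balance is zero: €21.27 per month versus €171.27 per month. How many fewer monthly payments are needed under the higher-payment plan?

Monthly rate r = 27.9%/12 = 2.325% = 0.02325.
At €21.27/mo: n = ⌈−ln(1 − rB₀/P)/ln(1+r)⌉ = 75 payments (last €12.07); total interest = total paid − €750.00 = €836.05.
At €171.27/mo: 5 payments (last €115.50); total interest €50.58.
Payments saved = 75 − 5 = 70.

70 fewer payments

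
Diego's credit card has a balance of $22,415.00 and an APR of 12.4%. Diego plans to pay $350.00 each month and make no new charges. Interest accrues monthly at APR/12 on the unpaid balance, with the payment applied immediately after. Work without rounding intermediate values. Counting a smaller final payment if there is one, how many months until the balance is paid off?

Monthly rate r = 12.4%/12 = 1.03333% = 0.0103333.
Recurrence: B ← B·(1+r) − $350.00.
Month 1: interest $231.62; balance after payment $22,296.62.
Month 2: interest $230.40; balance after payment $22,177.02.
Closed form: n = −ln(1 − rB₀/P)/ln(1+r) = −ln(0.33822)/ln(1.01033) ≈ 105.449, so the balance reaches zero during payment 106.

106 months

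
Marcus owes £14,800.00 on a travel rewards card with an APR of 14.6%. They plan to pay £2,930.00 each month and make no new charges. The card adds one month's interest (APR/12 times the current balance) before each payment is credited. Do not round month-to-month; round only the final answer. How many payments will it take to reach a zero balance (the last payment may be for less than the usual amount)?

Monthly rate r = 14.6%/12 = 1.21667% = 0.0121667.
Recurrence: B ← B·(1+r) − £2,930.00.
Month 1: interest £180.07; balance after payment £12,050.07.
Month 2: interest £146.61; balance after payment £9,266.68.
Month 3: interest £112.74; balance after payment £6,449.42.
Month 4: interest £78.47; balance after payment £3,597.89.
Month 5: interest £43.77; balance after payment £711.66.
Month 6: interest £8.66; balance after payment £0.00.

6 payments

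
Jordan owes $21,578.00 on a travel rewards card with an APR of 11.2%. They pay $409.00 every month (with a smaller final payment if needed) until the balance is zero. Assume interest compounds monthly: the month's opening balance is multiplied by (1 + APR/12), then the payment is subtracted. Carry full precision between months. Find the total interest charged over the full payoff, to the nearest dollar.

Monthly rate r = 11.2%/12 = 0.933333% = 0.00933333.
Payoff takes n = ⌈−ln(1 − rB₀/P)/ln(1+r)⌉ = ⌈72.990⌉ = 73 payments; the last is $404.74.
Total paid = 72·$409.00 + $404.74 = $29,852.74.
Total interest = total paid − principal = $29,852.74 − $21,578.00 = $8,274.74.

$8,275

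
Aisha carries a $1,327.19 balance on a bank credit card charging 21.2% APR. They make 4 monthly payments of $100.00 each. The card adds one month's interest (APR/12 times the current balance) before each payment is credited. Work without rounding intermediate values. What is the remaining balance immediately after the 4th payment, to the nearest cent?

Monthly rate r = 21.2%/12 = 1.76667% = 0.0176667.
Each month: B ← B·(1+r) − $100.00.
Month 1: interest $23.45; balance after payment $1,250.64.
Month 2: interest $22.09; balance after payment $1,172.73.
Month 3: interest $20.72; balance after payment $1,093.45.
Month 4: interest $19.32; balance after payment $1,012.77.

$1,012.77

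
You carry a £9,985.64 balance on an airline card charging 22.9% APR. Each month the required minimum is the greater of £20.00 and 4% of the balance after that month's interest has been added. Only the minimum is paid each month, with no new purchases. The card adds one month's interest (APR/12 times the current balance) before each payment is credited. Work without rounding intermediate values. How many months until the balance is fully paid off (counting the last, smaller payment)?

Monthly rate r = 22.9%/12 = 1.90833% = 0.0190833.
While 4% of the post-interest balance exceeds £20.00, each month B ← (B·(1+r))·(1 − 0.04), i.e. B shrinks by the factor (1+r)·0.96 = 0.97832.
This holds for months 1–138. Entering month 139 the balance is £485.00; 4% of the post-interest balance is now below £20.00, so the flat £20.00 minimum applies from here.
From month 139 a fixed £20.00 at rate r clears £485.00 in 33 more payments. Total: 138 + 33 = 171 months.

171 months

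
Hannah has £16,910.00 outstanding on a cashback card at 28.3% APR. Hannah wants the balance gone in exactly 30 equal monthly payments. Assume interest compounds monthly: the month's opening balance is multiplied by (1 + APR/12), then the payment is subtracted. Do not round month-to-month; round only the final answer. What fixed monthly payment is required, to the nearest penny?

Monthly rate r = 28.3%/12 = 2.35833% = 0.0235833.
Level-payment amortization: P = B₀·r / (1 − (1+r)^(−n)) = 16910.00·0.0235833 / (1 − 1.02358^(−30)).
Denominator 1 − (1+r)^(−30) = 0.503060148.
P = 398.794 / 0.503060148 ≈ 792.74.

£792.74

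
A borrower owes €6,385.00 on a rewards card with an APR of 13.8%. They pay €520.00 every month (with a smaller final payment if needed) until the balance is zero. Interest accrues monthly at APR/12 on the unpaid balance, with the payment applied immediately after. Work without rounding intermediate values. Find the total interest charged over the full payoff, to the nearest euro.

Monthly rate r = 13.8%/12 = 1.15% = 0.0115.
Payoff takes n = ⌈−ln(1 − rB₀/P)/ln(1+r)⌉ = ⌈13.313⌉ = 14 payments; the last is €163.45.
Total paid = 13·€520.00 + €163.45 = €6,923.45.
Total interest = total paid − principal = €6,923.45 − €6,385.00 = €538.45.

€538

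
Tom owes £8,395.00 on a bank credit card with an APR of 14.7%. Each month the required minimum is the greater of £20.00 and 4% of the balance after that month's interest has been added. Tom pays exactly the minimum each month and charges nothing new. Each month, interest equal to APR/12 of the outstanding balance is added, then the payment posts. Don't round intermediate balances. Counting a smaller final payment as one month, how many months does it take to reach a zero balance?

Monthly rate r = 14.7%/12 = 1.225% = 0.01225.
While 4% of the post-interest balance exceeds £20.00, each month B ← (B·(1+r))·(1 − 0.04), i.e. B shrinks by the factor (1+r)·0.96 = 0.97176.
This holds for months 1–99. Entering month 100 the balance is £492.45; 4% of the post-interest balance is now below £20.00, so the flat £20.00 minimum applies from here.
From month 100 a fixed £20.00 at rate r clears £492.45 in 30 more payments. Total: 99 + 30 = 129 months.

129 months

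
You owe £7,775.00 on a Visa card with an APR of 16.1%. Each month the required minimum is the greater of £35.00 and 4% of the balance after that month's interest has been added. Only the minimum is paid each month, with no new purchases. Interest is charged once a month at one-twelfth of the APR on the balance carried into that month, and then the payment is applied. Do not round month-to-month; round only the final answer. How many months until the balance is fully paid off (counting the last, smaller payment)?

111 months

Monthly rate r = 16.1%/12 = 1.34167% = 0.0134167.
While 4% of the post-interest balance exceeds £35.00, each month B ← (B·(1+r))·(1 − 0.04), i.e. B shrinks by the factor (1+r)·0.96 = 0.97288.
This holds for months 1–80. Entering month 81 the balance is £861.87; 4% of the post-interest balance is now below £35.00, so the flat £35.00 minimum applies from here.
From month 81 a fixed £35.00 at rate r clears £861.87 in 31 more payments. Total: 80 + 31 = 111 months.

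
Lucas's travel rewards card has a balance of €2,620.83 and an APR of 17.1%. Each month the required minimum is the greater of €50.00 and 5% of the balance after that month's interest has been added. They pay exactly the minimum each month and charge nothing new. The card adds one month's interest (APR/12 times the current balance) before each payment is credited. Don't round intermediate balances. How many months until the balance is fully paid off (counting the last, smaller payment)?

50 months

Monthly rate r = 17.1%/12 = 1.425% = 0.01425.
While 5% of the post-interest balance exceeds €50.00, each month B ← (B·(1+r))·(1 − 0.05), i.e. B shrinks by the factor (1+r)·0.95 = 0.96354.
This holds for months 1–27. Entering month 28 the balance is €961.37; 5% of the post-interest balance is now below €50.00, so the flat €50.00 minimum applies from here.
From month 28 a fixed €50.00 at rate r clears €961.37 in 23 more payments. Total: 27 + 23 = 50 months.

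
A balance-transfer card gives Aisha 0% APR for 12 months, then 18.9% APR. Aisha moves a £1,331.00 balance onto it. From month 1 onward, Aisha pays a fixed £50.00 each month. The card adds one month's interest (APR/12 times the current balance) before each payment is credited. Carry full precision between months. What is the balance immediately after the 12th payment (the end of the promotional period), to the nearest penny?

Promo months 1–12 at r₀ = 0%/12 = 0; months 13+ at r₁ = 18.9%/12 = 0.01575.
After month 12 (no interest yet): B = £1,331.00 − 12·£50.00 = £731.00.

£731.00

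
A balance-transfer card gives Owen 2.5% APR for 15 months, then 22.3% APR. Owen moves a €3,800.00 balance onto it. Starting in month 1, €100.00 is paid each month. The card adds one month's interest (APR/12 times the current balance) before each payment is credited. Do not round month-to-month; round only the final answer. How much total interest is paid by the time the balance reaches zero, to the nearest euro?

€905

Promo months 1–15 at r₀ = 2.5%/12 = 0.00208333; months 16+ at r₁ = 22.3%/12 = 0.0185833.
After month 15: iterate B ← B·(1+r₀) − €100.00 for 15 months → €2,398.42.
Then at r₁ with €100.00/mo: n₂ = −ln(1 − r₁·B/P)/ln(1+r₁) ≈ 32.05 → 33 more payments.
Total paid = 47·€100.00 + €4.67 = €4,704.67; interest = €4,704.67 − €3,800.00 = €904.67.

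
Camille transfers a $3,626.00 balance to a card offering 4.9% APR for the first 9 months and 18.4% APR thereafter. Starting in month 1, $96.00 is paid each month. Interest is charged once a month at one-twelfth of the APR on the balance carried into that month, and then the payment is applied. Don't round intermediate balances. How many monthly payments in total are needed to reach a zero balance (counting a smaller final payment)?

50 months

Promo months 1–9 at r₀ = 4.9%/12 = 0.00408333; months 10+ at r₁ = 18.4%/12 = 0.0153333.
After month 9: iterate B ← B·(1+r₀) − $96.00 for 9 months → $2,883.21.
Then at r₁ with $96.00/mo: n₂ = −ln(1 − r₁·B/P)/ln(1+r₁) ≈ 40.56 → 41 more payments.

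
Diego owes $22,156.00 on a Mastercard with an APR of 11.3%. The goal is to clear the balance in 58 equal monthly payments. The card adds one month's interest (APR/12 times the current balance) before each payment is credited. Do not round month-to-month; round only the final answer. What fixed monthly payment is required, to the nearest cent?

Monthly rate r = 11.3%/12 = 0.941667% = 0.00941667.
Level-payment amortization: P = B₀·r / (1 − (1+r)^(−n)) = 22156.00·0.00941667 / (1 − 1.00942^(−58)).
Denominator 1 − (1+r)^(−58) = 0.419352351.
P = 208.636 / 0.419352351 ≈ 497.52.

$497.52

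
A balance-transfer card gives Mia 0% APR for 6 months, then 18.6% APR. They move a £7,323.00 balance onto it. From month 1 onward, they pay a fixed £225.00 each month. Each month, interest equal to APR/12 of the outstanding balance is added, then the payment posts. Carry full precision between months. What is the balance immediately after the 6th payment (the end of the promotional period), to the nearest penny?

£5,973.00

Promo months 1–6 at r₀ = 0%/12 = 0; months 7+ at r₁ = 18.6%/12 = 0.0155.
After month 6 (no interest yet): B = £7,323.00 − 6·£225.00 = £5,973.00.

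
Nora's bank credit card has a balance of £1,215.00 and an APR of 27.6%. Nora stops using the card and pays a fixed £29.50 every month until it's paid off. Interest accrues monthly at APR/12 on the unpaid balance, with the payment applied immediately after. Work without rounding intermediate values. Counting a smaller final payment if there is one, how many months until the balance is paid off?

Monthly rate r = 27.6%/12 = 2.3% = 0.023.
Recurrence: B ← B·(1+r) − £29.50.
Month 1: interest £27.95; balance after payment £1,213.44.
Month 2: interest £27.91; balance after payment £1,211.85.
Closed form: n = −ln(1 − rB₀/P)/ln(1+r) = −ln(0.052712)/ln(1.023) ≈ 129.419, so the balance reaches zero during payment 130.

130 payments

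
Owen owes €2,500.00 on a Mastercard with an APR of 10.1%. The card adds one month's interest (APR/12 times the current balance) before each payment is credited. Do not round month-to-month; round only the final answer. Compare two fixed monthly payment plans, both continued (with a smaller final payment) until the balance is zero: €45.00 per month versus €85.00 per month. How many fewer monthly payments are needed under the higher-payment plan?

42 fewer payments

Monthly rate r = 10.1%/12 = 0.841667% = 0.00841667.
At €45.00/mo: n = ⌈−ln(1 − rB₀/P)/ln(1+r)⌉ = 76 payments (last €9.36); total interest = total paid − €2,500.00 = €884.36.
At €85.00/mo: 34 payments (last €79.45); total interest €384.45.
Payments saved = 76 − 34 = 42.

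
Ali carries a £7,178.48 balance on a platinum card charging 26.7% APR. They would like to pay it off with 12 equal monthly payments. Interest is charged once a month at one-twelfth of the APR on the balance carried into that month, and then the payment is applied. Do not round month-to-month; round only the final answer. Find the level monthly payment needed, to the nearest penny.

Monthly rate r = 26.7%/12 = 2.225% = 0.02225.
Level-payment amortization: P = B₀·r / (1 − (1+r)^(−n)) = 7178.48·0.02225 / (1 − 1.02225^(−12)).
Denominator 1 − (1+r)^(−12) = 0.232082492.
P = 159.721 / 0.232082492 ≈ 688.21.

£688.21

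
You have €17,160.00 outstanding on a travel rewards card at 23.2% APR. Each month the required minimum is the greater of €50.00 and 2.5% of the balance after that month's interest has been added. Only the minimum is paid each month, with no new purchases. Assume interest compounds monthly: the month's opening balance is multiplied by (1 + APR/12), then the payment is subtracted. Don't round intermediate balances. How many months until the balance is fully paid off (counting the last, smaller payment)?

426 months

Monthly rate r = 23.2%/12 = 1.93333% = 0.0193333.
While 2.5% of the post-interest balance exceeds €50.00, each month B ← (B·(1+r))·(1 − 0.025), i.e. B shrinks by the factor (1+r)·0.975 = 0.99385.
This holds for months 1–352. Entering month 353 the balance is €1,956.38; 2.5% of the post-interest balance is now below €50.00, so the flat €50.00 minimum applies from here.
From month 353 a fixed €50.00 at rate r clears €1,956.38 in 74 more payments. Total: 352 + 74 = 426 months.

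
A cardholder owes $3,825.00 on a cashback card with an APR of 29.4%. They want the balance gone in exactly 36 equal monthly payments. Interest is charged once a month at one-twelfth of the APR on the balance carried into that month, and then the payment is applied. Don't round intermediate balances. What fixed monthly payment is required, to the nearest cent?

Monthly rate r = 29.4%/12 = 2.45% = 0.0245.
Level-payment amortization: P = B₀·r / (1 − (1+r)^(−n)) = 3825.00·0.0245 / (1 − 1.0245^(−36)).
Denominator 1 − (1+r)^(−36) = 0.581621516.
P = 93.7125 / 0.581621516 ≈ 161.12.

$161.12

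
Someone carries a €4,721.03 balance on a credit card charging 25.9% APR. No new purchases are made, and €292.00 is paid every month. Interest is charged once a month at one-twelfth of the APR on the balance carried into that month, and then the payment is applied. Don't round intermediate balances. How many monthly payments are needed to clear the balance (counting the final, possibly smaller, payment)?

Monthly rate r = 25.9%/12 = 2.15833% = 0.0215833.
Recurrence: B ← B·(1+r) − €292.00.
Month 1: interest €101.90; balance after payment €4,530.93.
Month 2: interest €97.79; balance after payment €4,336.72.
Closed form: n = −ln(1 − rB₀/P)/ln(1+r) = −ln(0.65104)/ln(1.02158) ≈ 20.099, so the balance reaches zero during payment 21.

21 months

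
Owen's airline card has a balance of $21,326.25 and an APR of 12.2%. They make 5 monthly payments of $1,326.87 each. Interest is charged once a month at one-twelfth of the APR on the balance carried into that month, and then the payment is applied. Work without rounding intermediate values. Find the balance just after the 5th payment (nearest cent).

$15,661.98

Monthly rate r = 12.2%/12 = 1.01667% = 0.0101667.
Each month: B ← B·(1+r) − $1,326.87.
Month 1: interest $216.82; balance after payment $20,216.20.
Month 2: interest $205.53; balance after payment $19,094.86.
Month 3: interest $194.13; balance after payment $17,962.12.
Month 4: interest $182.61; balance after payment $16,817.86.
Month 5: interest $170.98; balance after payment $15,661.98.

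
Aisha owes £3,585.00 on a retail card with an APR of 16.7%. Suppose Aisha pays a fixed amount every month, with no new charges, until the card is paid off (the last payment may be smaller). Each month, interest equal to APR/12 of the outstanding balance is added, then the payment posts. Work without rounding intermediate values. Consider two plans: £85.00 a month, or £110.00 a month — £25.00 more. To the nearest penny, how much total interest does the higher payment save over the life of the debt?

£628.00

Monthly rate r = 16.7%/12 = 1.39167% = 0.0139167.
At £85.00/mo: n = ⌈−ln(1 − rB₀/P)/ln(1+r)⌉ = 64 payments (last £83.01); total interest = total paid − £3,585.00 = £1,853.01.
At £110.00/mo: 44 payments (last £80.01); total interest £1,225.01.
Interest saved = £1,853.01 − £1,225.01 = £628.00.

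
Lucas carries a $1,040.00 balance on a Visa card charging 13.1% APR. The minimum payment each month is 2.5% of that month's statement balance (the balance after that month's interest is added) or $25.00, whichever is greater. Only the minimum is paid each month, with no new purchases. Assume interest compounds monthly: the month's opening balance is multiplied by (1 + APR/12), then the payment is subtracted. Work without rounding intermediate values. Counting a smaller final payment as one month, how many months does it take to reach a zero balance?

Monthly rate r = 13.1%/12 = 1.09167% = 0.0109167.
While 2.5% of the post-interest balance exceeds $25.00, each month B ← (B·(1+r))·(1 − 0.025), i.e. B shrinks by the factor (1+r)·0.975 = 0.98564.
This holds for months 1–4. Entering month 5 the balance is $981.55; 2.5% of the post-interest balance is now below $25.00, so the flat $25.00 minimum applies from here.
From month 5 a fixed $25.00 at rate r clears $981.55 in 52 more payments. Total: 4 + 52 = 56 months.

56 months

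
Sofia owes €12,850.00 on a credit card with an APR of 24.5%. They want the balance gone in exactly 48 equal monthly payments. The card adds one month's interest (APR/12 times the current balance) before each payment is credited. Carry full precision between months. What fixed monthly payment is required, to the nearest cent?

€422.49

Monthly rate r = 24.5%/12 = 2.04167% = 0.0204167.
Level-payment amortization: P = B₀·r / (1 − (1+r)^(−n)) = 12850.00·0.0204167 / (1 − 1.02042^(−48)).
Denominator 1 − (1+r)^(−48) = 0.62096622.
P = 262.354 / 0.62096622 ≈ 422.49.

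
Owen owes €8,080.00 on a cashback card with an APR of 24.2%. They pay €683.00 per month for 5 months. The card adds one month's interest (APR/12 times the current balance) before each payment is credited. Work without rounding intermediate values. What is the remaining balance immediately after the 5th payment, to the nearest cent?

Monthly rate r = 24.2%/12 = 2.01667% = 0.0201667.
Each month: B ← B·(1+r) − €683.00.
Month 1: interest €162.95; balance after payment €7,559.95.
Month 2: interest €152.46; balance after payment €7,029.41.
Month 3: interest €141.76; balance after payment €6,488.17.
Month 4: interest €130.84; balance after payment €5,936.01.
Month 5: interest €119.71; balance after payment €5,372.72.

€5,372.72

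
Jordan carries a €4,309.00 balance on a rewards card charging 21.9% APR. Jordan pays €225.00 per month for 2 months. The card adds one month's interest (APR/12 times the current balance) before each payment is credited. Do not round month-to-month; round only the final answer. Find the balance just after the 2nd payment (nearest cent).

€4,013.61

Monthly rate r = 21.9%/12 = 1.825% = 0.01825.
Each month: B ← B·(1+r) − €225.00.
Month 1: interest €78.64; balance after payment €4,162.64.
Month 2: interest €75.97; balance after payment €4,013.61.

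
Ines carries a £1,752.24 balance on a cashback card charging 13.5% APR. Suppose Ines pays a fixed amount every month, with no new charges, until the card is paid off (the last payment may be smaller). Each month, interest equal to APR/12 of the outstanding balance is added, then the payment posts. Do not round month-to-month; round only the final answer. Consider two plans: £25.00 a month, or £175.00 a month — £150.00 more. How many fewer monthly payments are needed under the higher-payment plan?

128 fewer payments

Monthly rate r = 13.5%/12 = 1.125% = 0.01125.
At £25.00/mo: n = ⌈−ln(1 − rB₀/P)/ln(1+r)⌉ = 139 payments (last £21.77); total interest = total paid − £1,752.24 = £1,719.53.
At £175.00/mo: 11 payments (last £119.68); total interest £117.44.
Payments saved = 139 − 11 = 128.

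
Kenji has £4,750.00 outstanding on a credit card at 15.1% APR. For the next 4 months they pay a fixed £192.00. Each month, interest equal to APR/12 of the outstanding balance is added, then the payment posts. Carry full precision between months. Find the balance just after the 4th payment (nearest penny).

Monthly rate r = 15.1%/12 = 1.25833% = 0.0125833.
Each month: B ← B·(1+r) − £192.00.
Month 1: interest £59.77; balance after payment £4,617.77.
Month 2: interest £58.11; balance after payment £4,483.88.
Month 3: interest £56.42; balance after payment £4,348.30.
Month 4: interest £54.72; balance after payment £4,211.02.

£4,211.02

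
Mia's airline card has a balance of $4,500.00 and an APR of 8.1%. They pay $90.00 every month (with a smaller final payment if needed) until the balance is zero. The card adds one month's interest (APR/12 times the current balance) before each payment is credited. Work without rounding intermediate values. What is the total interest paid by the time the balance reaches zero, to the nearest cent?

$1,008.35

Monthly rate r = 8.1%/12 = 0.675% = 0.00675.
Payoff takes n = ⌈−ln(1 − rB₀/P)/ln(1+r)⌉ = ⌈61.203⌉ = 62 payments; the last is $18.35.
Total paid = 61·$90.00 + $18.35 = $5,508.35.
Total interest = total paid − principal = $5,508.35 − $4,500.00 = $1,008.35.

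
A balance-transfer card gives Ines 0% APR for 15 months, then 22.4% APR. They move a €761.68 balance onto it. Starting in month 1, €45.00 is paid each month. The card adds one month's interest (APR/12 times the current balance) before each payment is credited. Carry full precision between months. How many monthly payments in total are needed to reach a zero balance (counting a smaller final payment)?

Promo months 1–15 at r₀ = 0%/12 = 0; months 16+ at r₁ = 22.4%/12 = 0.0186667.
After month 15 (no interest yet): B = €761.68 − 15·€45.00 = €86.68.
Then at r₁ with €45.00/mo: n₂ = −ln(1 − r₁·B/P)/ln(1+r₁) ≈ 1.98 → 2 more payments.

17 months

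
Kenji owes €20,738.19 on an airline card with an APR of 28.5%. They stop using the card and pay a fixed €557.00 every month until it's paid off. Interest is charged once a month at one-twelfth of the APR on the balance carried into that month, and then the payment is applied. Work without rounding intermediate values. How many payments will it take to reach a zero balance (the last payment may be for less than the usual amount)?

Monthly rate r = 28.5%/12 = 2.375% = 0.02375.
Recurrence: B ← B·(1+r) − €557.00.
Month 1: interest €492.53; balance after payment €20,673.72.
Month 2: interest €491.00; balance after payment €20,607.72.
Closed form: n = −ln(1 − rB₀/P)/ln(1+r) = −ln(0.11574)/ln(1.02375) ≈ 91.870, so the balance reaches zero during payment 92.

92 payments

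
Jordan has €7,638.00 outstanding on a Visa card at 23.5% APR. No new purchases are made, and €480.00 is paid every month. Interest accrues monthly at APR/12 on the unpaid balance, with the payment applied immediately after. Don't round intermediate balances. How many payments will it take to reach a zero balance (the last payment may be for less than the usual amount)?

20 months

Monthly rate r = 23.5%/12 = 1.95833% = 0.0195833.
Recurrence: B ← B·(1+r) − €480.00.
Month 1: interest €149.58; balance after payment €7,307.58.
Month 2: interest €143.11; balance after payment €6,970.68.
Closed form: n = −ln(1 − rB₀/P)/ln(1+r) = −ln(0.68838)/ln(1.01958) ≈ 19.254, so the balance reaches zero during payment 20.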